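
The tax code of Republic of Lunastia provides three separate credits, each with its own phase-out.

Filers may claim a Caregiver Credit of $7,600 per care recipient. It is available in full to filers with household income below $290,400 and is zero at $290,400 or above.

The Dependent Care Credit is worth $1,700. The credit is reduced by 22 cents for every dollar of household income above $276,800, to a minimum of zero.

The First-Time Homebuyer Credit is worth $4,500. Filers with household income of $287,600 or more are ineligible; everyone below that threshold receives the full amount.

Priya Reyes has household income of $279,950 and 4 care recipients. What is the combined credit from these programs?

Caregiver Credit: base = 4 × $7,600 = $30,400. $279,950 is below the $290,400 cutoff, so the full $30,400 applies.
Dependent Care Credit: 22% of the $3,150 excess over $276,800 is $693; credit = $1,700 − $693 = $1,007.
First-Time Homebuyer Credit: $279,950 is below the $287,600 cutoff, so the full $4,500 applies.
Total: $30,400 + $1,007 + $4,500 = $35,907.

$35,907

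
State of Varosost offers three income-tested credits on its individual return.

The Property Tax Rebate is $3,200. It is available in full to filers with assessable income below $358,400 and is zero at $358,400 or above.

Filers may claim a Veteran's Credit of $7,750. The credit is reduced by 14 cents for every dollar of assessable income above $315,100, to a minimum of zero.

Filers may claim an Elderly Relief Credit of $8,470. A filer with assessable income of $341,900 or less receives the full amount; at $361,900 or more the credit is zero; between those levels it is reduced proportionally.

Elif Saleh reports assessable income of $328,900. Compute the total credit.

Property Tax Rebate: $328,900 is below the $358,400 cutoff, so the full $3,200 applies.
Veteran's Credit: 14% of the $13,800 excess over $315,100 is $1,932; credit = $7,750 − $1,932 = $5,818.
Elderly Relief Credit: $328,900 is at or below the $341,900 threshold, so the full $8,470 applies.
Total: $3,200 + $5,818 + $8,470 = $17,488.

$17,488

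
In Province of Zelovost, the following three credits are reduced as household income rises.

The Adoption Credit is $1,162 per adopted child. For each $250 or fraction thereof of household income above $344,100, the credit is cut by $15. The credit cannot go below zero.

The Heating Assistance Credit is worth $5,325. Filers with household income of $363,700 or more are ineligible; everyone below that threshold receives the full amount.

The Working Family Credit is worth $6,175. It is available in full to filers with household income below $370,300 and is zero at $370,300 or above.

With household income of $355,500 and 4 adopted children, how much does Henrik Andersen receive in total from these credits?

Adoption Credit: base = 4 × $1,162 = $4,648. income exceeds $344,100 by $11,400, which is 46 full-or-partial $250 increments; reduction = 46 × $15 = $690, leaving $3,958.
Heating Assistance Credit: $355,500 is below the $363,700 cutoff, so the full $5,325 applies.
Working Family Credit: $355,500 is below the $370,300 cutoff, so the full $6,175 applies.
Total: $3,958 + $5,325 + $6,175 = $15,458.

$15,458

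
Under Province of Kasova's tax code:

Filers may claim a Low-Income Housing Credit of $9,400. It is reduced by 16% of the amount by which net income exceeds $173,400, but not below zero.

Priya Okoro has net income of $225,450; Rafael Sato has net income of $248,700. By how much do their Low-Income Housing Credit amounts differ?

Priya ($225,450): Low-Income Housing Credit: 16% of the $52,050 excess over $173,400 is $8,328; credit = $9,400 − $8,328 = $1,072.
Rafael ($248,700): Low-Income Housing Credit: 16% of the $75,300 excess over $173,400 is $12,048 ≥ base, so the credit is $0.
Difference: |$1,072 − $0| = $1,072.

$1,072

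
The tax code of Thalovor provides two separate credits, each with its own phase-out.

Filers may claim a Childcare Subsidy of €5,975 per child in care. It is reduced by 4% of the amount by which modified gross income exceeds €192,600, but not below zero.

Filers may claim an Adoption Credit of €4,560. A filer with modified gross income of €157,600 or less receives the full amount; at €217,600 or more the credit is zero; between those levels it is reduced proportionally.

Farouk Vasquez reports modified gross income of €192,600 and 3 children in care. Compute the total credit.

€19,825

Childcare Subsidy: base = 3 × €5,975 = €17,925. €192,600 is at or below the €192,600 threshold, so the full €17,925 applies.
Adoption Credit: €192,600 is €35,000 into a €60,000 phase-out range, leaving 25,000/60,000 of the credit: €4,560 × 25,000/60,000 = €1,900.
Total: €17,925 + €1,900 = €19,825.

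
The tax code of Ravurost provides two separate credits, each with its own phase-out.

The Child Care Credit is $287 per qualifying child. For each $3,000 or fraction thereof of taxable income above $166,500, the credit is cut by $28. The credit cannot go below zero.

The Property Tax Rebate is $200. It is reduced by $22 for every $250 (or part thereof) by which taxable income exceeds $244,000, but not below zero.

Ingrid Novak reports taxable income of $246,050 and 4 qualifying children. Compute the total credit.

Child Care Credit: base = 4 × $287 = $1,148. income exceeds $166,500 by $79,550, which is 27 full-or-partial $3,000 increments; reduction = 27 × $28 = $756, leaving $392.
Property Tax Rebate: income exceeds $244,000 by $2,050, which is 9 full-or-partial $250 increments; reduction = 9 × $22 = $198, leaving $2.
Total: $392 + $2 = $394.

$394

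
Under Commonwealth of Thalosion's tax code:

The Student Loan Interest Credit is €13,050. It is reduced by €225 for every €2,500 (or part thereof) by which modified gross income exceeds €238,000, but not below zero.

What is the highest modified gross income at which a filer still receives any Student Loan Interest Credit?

€380,500

After 57 increments the reduction is 57 × €225 = €12,825, leaving €225; one more increment wipes it out. Increment 57 ends at excess 57 × €2,500 = €142,500, so the highest qualifying income is €238,000 + €142,500 = €380,500.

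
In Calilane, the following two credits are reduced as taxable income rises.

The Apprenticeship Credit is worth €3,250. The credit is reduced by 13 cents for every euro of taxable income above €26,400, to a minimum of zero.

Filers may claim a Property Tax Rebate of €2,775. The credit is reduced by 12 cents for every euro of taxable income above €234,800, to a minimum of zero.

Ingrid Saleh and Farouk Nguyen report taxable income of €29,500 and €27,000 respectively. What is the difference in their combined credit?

€325

Ingrid (€29,500): Apprenticeship Credit: 13% of the €3,100 excess over €26,400 is €403; credit = €3,250 − €403 = €2,847. Property Tax Rebate: €29,500 is at or below the €234,800 threshold, so the full €2,775 applies. total €2,847 + €2,775 = €5,622
Farouk (€27,000): Apprenticeship Credit: 13% of the €600 excess over €26,400 is €78; credit = €3,250 − €78 = €3,172. Property Tax Rebate: €27,000 is at or below the €234,800 threshold, so the full €2,775 applies. total €3,172 + €2,775 = €5,947
Difference: |€5,622 − €5,947| = €325.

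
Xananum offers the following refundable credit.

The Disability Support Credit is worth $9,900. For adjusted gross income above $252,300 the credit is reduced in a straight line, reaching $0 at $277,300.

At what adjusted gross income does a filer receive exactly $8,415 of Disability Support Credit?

$256,050

$8,415 is 8,415/9,900 of the full $9,900, so 1,485/9,900 of the $25,000 range has been used: income = $252,300 + $25,000 × 1,485/9,900 = $256,050.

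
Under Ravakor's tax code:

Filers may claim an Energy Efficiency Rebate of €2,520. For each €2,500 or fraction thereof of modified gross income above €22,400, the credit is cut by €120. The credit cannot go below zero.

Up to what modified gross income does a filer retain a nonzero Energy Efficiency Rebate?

€72,400

After 20 increments the reduction is 20 × €120 = €2,400, leaving €120; one more increment wipes it out. Increment 20 ends at excess 20 × €2,500 = €50,000, so the highest qualifying income is €22,400 + €50,000 = €72,400.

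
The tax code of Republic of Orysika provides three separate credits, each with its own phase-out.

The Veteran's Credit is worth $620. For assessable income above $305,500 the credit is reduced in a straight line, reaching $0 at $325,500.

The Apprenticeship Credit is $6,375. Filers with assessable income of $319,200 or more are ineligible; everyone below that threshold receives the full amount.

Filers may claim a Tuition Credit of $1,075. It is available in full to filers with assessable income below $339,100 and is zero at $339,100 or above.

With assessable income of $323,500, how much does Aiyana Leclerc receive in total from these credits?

Veteran's Credit: $323,500 is $18,000 into a $20,000 phase-out range, leaving 2,000/20,000 of the credit: $620 × 2,000/20,000 = $62.
Apprenticeship Credit: $323,500 meets or exceeds the $319,200 cutoff, so the credit is $0.
Tuition Credit: $323,500 is below the $339,100 cutoff, so the full $1,075 applies.
Total: $62 + $0 + $1,075 = $1,137.

$1,137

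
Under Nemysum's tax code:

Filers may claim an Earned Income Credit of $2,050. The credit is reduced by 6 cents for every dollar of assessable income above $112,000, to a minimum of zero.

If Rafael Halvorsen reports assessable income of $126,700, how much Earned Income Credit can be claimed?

$1,168

Earned Income Credit: 6% of the $14,700 excess over $112,000 is $882; credit = $2,050 − $882 = $1,168.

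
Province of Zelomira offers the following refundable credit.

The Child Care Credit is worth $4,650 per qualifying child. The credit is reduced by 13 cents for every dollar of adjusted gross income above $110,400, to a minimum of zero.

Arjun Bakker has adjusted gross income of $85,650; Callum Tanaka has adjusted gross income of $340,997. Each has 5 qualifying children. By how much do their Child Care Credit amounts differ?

Arjun ($85,650): Child Care Credit: base = 5 × $4,650 = $23,250. $85,650 is at or below the $110,400 threshold, so the full $23,250 applies.
Callum ($340,997): Child Care Credit: base = 5 × $4,650 = $23,250. 13% of the $230,597 excess over $110,400 is $29,977.61 ≥ base, so the credit is $0.
Difference: |$23,250 − $0| = $23,250.

$23,250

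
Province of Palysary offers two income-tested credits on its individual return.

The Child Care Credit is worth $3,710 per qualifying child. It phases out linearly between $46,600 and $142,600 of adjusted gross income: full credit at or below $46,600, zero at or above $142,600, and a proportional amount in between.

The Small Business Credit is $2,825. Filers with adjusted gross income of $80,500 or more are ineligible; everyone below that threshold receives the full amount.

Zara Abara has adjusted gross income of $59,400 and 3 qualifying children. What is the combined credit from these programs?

$12,471

Child Care Credit: base = 3 × $3,710 = $11,130. $59,400 is $12,800 into a $96,000 phase-out range, leaving 83,200/96,000 of the credit: $11,130 × 83,200/96,000 = $9,646.
Small Business Credit: $59,400 is below the $80,500 cutoff, so the full $2,825 applies.
Total: $9,646 + $2,825 = $12,471.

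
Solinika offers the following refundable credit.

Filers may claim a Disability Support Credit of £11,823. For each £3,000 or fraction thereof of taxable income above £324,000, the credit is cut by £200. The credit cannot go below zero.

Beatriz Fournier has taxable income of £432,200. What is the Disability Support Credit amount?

£4,423

Disability Support Credit: income exceeds £324,000 by £108,200, which is 37 full-or-partial £3,000 increments; reduction = 37 × £200 = £7,400, leaving £4,423.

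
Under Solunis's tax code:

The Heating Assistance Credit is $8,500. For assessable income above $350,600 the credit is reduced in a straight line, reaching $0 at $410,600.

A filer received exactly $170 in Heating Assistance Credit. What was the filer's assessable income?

$170 is 170/8,500 of the full $8,500, so 8,330/8,500 of the $60,000 range has been used: income = $350,600 + $60,000 × 8,330/8,500 = $409,400.

$409,400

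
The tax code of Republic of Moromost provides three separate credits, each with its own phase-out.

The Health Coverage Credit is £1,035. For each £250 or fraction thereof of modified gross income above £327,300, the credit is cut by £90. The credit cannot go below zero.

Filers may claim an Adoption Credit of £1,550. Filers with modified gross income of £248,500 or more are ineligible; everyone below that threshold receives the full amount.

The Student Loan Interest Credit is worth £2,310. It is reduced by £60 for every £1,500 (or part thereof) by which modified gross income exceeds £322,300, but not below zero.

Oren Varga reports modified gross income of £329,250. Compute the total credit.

£2,325

Health Coverage Credit: income exceeds £327,300 by £1,950, which is 8 full-or-partial £250 increments; reduction = 8 × £90 = £720, leaving £315.
Adoption Credit: £329,250 meets or exceeds the £248,500 cutoff, so the credit is £0.
Student Loan Interest Credit: income exceeds £322,300 by £6,950, which is 5 full-or-partial £1,500 increments; reduction = 5 × £60 = £300, leaving £2,010.
Total: £315 + £0 + £2,010 = £2,325.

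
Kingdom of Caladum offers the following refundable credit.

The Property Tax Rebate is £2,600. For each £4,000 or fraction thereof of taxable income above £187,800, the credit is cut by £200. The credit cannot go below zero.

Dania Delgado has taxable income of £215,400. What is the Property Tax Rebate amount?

£1,200

Property Tax Rebate: income exceeds £187,800 by £27,600, which is 7 full-or-partial £4,000 increments; reduction = 7 × £200 = £1,400, leaving £1,200.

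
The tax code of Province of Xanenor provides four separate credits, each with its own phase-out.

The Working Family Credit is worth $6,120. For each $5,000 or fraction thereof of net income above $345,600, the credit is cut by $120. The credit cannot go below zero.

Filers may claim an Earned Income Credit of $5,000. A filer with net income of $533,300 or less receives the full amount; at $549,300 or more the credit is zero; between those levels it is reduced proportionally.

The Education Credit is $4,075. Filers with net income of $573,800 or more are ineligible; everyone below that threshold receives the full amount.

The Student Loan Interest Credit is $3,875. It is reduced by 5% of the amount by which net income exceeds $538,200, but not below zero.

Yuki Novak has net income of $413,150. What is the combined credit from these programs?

$17,390

Working Family Credit: income exceeds $345,600 by $67,550, which is 14 full-or-partial $5,000 increments; reduction = 14 × $120 = $1,680, leaving $4,440.
Earned Income Credit: $413,150 is at or below the $533,300 threshold, so the full $5,000 applies.
Education Credit: $413,150 is below the $573,800 cutoff, so the full $4,075 applies.
Student Loan Interest Credit: $413,150 is at or below the $538,200 threshold, so the full $3,875 applies.
Total: $4,440 + $5,000 + $4,075 + $3,875 = $17,390.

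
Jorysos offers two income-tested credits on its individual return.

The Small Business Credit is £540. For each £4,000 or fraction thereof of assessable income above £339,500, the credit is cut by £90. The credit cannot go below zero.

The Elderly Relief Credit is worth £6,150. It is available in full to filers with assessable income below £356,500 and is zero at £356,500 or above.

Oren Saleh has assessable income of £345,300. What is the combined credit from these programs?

£6,510

Small Business Credit: income exceeds £339,500 by £5,800, which is 2 full-or-partial £4,000 increments; reduction = 2 × £90 = £180, leaving £360.
Elderly Relief Credit: £345,300 is below the £356,500 cutoff, so the full £6,150 applies.
Total: £360 + £6,150 = £6,510.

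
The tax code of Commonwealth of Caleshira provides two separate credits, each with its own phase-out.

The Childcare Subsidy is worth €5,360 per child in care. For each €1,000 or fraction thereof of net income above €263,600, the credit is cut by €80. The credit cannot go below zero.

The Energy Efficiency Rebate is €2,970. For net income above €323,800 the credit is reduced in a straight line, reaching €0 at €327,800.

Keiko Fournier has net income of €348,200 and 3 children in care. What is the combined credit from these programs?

Childcare Subsidy: base = 3 × €5,360 = €16,080. income exceeds €263,600 by €84,600, which is 85 full-or-partial €1,000 increments; reduction = 85 × €80 = €6,800, leaving €9,280.
Energy Efficiency Rebate: €348,200 is at or above €327,800, so the credit is €0.
Total: €9,280 + €0 = €9,280.

€9,280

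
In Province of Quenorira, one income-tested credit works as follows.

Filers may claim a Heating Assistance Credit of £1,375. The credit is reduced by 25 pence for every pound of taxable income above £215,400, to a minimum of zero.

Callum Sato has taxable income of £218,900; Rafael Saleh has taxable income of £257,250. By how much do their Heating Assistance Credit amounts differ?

Callum (£218,900): Heating Assistance Credit: 25% of the £3,500 excess over £215,400 is £875; credit = £1,375 − £875 = £500.
Rafael (£257,250): Heating Assistance Credit: 25% of the £41,850 excess over £215,400 is £10,462.50 ≥ base, so the credit is £0.
Difference: |£500 − £0| = £500.

£500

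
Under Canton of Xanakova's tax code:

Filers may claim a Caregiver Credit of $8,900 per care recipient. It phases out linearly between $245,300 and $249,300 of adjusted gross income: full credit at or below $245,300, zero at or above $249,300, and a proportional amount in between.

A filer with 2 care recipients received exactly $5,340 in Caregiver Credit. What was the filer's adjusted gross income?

Full credit = 2 × $8,900 = $17,800.
$5,340 is 5,340/17,800 of the full $17,800, so 12,460/17,800 of the $4,000 range has been used: income = $245,300 + $4,000 × 12,460/17,800 = $248,100.

$248,100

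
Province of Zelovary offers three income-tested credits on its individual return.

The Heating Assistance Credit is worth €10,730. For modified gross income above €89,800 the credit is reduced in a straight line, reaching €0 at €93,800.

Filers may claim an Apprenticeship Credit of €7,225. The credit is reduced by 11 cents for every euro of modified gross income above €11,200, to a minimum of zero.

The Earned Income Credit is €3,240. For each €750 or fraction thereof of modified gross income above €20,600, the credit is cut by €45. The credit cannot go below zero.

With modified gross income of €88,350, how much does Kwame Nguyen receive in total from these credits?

€10,730

Heating Assistance Credit: €88,350 is at or below the €89,800 threshold, so the full €10,730 applies.
Apprenticeship Credit: 11% of the €77,150 excess over €11,200 is €8,486.50 ≥ base, so the credit is €0.
Earned Income Credit: income exceeds €20,600 by €67,750 → 91 increments × €45 = €4,095 ≥ base, so the credit is €0.
Total: €10,730 + €0 + €0 = €10,730.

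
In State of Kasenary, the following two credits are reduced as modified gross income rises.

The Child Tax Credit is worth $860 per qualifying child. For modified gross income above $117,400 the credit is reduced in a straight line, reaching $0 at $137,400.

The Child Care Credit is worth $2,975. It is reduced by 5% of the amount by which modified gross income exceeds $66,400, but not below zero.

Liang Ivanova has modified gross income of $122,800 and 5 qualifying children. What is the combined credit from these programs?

Child Tax Credit: base = 5 × $860 = $4,300. $122,800 is $5,400 into a $20,000 phase-out range, leaving 14,600/20,000 of the credit: $4,300 × 14,600/20,000 = $3,139.
Child Care Credit: 5% of the $56,400 excess over $66,400 is $2,820; credit = $2,975 − $2,820 = $155.
Total: $3,139 + $155 = $3,294.

$3,294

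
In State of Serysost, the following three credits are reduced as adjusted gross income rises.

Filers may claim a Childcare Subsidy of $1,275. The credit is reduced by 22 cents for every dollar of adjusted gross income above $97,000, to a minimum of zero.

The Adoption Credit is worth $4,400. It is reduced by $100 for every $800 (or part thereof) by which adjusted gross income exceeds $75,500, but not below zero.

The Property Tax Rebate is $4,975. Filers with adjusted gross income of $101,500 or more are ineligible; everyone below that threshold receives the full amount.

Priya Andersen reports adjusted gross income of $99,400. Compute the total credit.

Childcare Subsidy: 22% of the $2,400 excess over $97,000 is $528; credit = $1,275 − $528 = $747.
Adoption Credit: income exceeds $75,500 by $23,900, which is 30 full-or-partial $800 increments; reduction = 30 × $100 = $3,000, leaving $1,400.
Property Tax Rebate: $99,400 is below the $101,500 cutoff, so the full $4,975 applies.
Total: $747 + $1,400 + $4,975 = $7,122.

$7,122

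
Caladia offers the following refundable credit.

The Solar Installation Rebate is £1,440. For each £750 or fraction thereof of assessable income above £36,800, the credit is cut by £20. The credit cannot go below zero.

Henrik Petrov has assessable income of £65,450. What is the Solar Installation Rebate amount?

Solar Installation Rebate: income exceeds £36,800 by £28,650, which is 39 full-or-partial £750 increments; reduction = 39 × £20 = £780, leaving £660.

£660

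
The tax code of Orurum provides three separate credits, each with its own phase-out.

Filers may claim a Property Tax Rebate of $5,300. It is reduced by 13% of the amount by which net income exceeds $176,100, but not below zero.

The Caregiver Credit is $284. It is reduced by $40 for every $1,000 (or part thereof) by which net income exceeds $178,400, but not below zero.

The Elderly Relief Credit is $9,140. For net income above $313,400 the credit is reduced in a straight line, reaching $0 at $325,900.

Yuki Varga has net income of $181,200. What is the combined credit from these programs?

$13,941

Property Tax Rebate: 13% of the $5,100 excess over $176,100 is $663; credit = $5,300 − $663 = $4,637.
Caregiver Credit: income exceeds $178,400 by $2,800, which is 3 full-or-partial $1,000 increments; reduction = 3 × $40 = $120, leaving $164.
Elderly Relief Credit: $181,200 is at or below the $313,400 threshold, so the full $9,140 applies.
Total: $4,637 + $164 + $9,140 = $13,941.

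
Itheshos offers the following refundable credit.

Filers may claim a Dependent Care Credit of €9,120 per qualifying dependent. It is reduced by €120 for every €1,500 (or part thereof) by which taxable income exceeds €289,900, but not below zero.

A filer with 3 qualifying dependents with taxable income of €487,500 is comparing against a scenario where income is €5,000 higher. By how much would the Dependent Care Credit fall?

€480

At €487,500 — base = 3 × €9,120 = €27,360. income exceeds €289,900 by €197,600, which is 132 full-or-partial €1,500 increments; reduction = 132 × €120 = €15,840, leaving €11,520.
At €492,500 — base = 3 × €9,120 = €27,360. income exceeds €289,900 by €202,600, which is 136 full-or-partial €1,500 increments; reduction = 136 × €120 = €16,320, leaving €11,040.
Lost: €11,520 − €11,040 = €480.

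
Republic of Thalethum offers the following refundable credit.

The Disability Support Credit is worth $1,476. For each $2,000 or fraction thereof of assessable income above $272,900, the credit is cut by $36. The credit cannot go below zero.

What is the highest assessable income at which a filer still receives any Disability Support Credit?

$352,900

After 40 increments the reduction is 40 × $36 = $1,440, leaving $36; one more increment wipes it out. Increment 40 ends at excess 40 × $2,000 = $80,000, so the highest qualifying income is $272,900 + $80,000 = $352,900.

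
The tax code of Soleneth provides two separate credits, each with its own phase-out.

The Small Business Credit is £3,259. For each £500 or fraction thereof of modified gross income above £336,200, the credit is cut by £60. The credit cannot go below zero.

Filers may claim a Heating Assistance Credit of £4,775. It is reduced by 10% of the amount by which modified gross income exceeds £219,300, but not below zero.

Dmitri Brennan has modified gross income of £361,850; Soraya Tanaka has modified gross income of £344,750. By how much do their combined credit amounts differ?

Dmitri (£361,850): Small Business Credit: income exceeds £336,200 by £25,650, which is 52 full-or-partial £500 increments; reduction = 52 × £60 = £3,120, leaving £139. Heating Assistance Credit: 10% of the £142,550 excess over £219,300 is £14,255 ≥ base, so the credit is £0. total £139 + £0 = £139
Soraya (£344,750): Small Business Credit: income exceeds £336,200 by £8,550, which is 18 full-or-partial £500 increments; reduction = 18 × £60 = £1,080, leaving £2,179. Heating Assistance Credit: 10% of the £125,450 excess over £219,300 is £12,545 ≥ base, so the credit is £0. total £2,179 + £0 = £2,179
Difference: |£139 − £2,179| = £2,040.

£2,040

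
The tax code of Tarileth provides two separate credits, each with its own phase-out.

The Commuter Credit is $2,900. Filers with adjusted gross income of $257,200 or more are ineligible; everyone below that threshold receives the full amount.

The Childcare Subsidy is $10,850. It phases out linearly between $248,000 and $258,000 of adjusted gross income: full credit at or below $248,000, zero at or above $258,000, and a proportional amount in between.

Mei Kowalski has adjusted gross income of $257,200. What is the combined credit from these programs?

$868

Commuter Credit: $257,200 meets or exceeds the $257,200 cutoff, so the credit is $0.
Childcare Subsidy: $257,200 is $9,200 into a $10,000 phase-out range, leaving 800/10,000 of the credit: $10,850 × 800/10,000 = $868.
Total: $0 + $868 = $868.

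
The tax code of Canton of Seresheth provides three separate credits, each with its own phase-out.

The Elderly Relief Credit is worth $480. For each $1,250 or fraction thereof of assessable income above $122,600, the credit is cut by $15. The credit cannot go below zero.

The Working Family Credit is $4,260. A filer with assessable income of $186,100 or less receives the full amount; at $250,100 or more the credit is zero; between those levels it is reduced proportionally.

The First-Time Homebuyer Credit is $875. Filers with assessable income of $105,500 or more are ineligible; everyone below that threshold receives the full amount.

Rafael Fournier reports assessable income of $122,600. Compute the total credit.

$4,740

Elderly Relief Credit: $122,600 is at or below the $122,600 threshold, so the full $480 applies.
Working Family Credit: $122,600 is at or below the $186,100 threshold, so the full $4,260 applies.
First-Time Homebuyer Credit: $122,600 meets or exceeds the $105,500 cutoff, so the credit is $0.
Total: $480 + $4,260 + $0 = $4,740.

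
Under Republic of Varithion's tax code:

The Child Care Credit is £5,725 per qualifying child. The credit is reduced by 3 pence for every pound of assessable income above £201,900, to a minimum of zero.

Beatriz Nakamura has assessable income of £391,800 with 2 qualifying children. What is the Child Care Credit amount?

£5,753

Child Care Credit: base = 2 × £5,725 = £11,450. 3% of the £189,900 excess over £201,900 is £5,697; credit = £11,450 − £5,697 = £5,753.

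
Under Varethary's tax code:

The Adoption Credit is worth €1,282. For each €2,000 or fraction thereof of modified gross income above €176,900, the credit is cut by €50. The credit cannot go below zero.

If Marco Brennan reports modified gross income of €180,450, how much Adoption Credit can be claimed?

€1,182

Adoption Credit: income exceeds €176,900 by €3,550, which is 2 full-or-partial €2,000 increments; reduction = 2 × €50 = €100, leaving €1,182.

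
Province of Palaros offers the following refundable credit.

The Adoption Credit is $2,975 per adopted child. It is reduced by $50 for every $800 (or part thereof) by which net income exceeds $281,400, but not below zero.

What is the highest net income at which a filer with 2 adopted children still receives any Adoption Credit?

Full credit = 2 × $2,975 = $5,950.
After 118 increments the reduction is 118 × $50 = $5,900, leaving $50; one more increment wipes it out. Increment 118 ends at excess 118 × $800 = $94,400, so the highest qualifying income is $281,400 + $94,400 = $375,800.

$375,800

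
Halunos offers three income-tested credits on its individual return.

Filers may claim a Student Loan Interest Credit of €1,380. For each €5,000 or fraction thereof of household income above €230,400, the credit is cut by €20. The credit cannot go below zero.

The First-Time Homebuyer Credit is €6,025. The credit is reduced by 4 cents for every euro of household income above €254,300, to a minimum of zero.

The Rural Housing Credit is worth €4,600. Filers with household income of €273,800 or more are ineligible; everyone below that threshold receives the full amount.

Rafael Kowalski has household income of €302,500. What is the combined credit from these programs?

Student Loan Interest Credit: income exceeds €230,400 by €72,100, which is 15 full-or-partial €5,000 increments; reduction = 15 × €20 = €300, leaving €1,080.
First-Time Homebuyer Credit: 4% of the €48,200 excess over €254,300 is €1,928; credit = €6,025 − €1,928 = €4,097.
Rural Housing Credit: €302,500 meets or exceeds the €273,800 cutoff, so the credit is €0.
Total: €1,080 + €4,097 + €0 = €5,177.

€5,177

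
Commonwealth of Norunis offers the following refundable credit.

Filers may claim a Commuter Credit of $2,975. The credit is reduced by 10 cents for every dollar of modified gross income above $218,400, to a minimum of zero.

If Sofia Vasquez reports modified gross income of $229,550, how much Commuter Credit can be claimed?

Commuter Credit: 10% of the $11,150 excess over $218,400 is $1,115; credit = $2,975 − $1,115 = $1,860.

$1,860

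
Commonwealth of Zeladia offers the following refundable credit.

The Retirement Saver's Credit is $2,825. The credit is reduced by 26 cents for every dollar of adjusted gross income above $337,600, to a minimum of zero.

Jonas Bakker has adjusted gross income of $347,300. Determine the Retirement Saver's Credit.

Retirement Saver's Credit: 26% of the $9,700 excess over $337,600 is $2,522; credit = $2,825 − $2,522 = $303.

$303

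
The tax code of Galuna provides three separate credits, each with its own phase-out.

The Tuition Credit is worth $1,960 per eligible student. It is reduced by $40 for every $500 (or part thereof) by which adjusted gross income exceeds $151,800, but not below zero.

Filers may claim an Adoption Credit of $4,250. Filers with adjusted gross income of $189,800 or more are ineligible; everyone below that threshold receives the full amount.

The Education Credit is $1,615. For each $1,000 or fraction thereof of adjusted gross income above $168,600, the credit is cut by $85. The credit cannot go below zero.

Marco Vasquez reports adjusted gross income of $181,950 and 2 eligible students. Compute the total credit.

$6,155

Tuition Credit: base = 2 × $1,960 = $3,920. income exceeds $151,800 by $30,150, which is 61 full-or-partial $500 increments; reduction = 61 × $40 = $2,440, leaving $1,480.
Adoption Credit: $181,950 is below the $189,800 cutoff, so the full $4,250 applies.
Education Credit: income exceeds $168,600 by $13,350, which is 14 full-or-partial $1,000 increments; reduction = 14 × $85 = $1,190, leaving $425.
Total: $1,480 + $4,250 + $425 = $6,155.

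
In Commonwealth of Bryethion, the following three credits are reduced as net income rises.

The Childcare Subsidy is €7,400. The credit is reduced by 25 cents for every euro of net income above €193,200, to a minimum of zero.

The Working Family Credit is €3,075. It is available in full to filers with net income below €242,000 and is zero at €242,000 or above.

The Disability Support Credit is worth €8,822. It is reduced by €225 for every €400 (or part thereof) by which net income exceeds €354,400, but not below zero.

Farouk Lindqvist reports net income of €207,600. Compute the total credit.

€15,697

Childcare Subsidy: 25% of the €14,400 excess over €193,200 is €3,600; credit = €7,400 − €3,600 = €3,800.
Working Family Credit: €207,600 is below the €242,000 cutoff, so the full €3,075 applies.
Disability Support Credit: €207,600 is at or below the €354,400 threshold, so the full €8,822 applies.
Total: €3,800 + €3,075 + €8,822 = €15,697.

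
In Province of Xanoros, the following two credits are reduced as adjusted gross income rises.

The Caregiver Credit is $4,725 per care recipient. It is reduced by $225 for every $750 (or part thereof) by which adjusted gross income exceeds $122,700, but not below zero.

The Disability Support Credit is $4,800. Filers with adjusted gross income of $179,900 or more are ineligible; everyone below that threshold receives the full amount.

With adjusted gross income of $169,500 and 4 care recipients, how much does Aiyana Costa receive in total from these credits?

Caregiver Credit: base = 4 × $4,725 = $18,900. income exceeds $122,700 by $46,800, which is 63 full-or-partial $750 increments; reduction = 63 × $225 = $14,175, leaving $4,725.
Disability Support Credit: $169,500 is below the $179,900 cutoff, so the full $4,800 applies.
Total: $4,725 + $4,800 = $9,525.

$9,525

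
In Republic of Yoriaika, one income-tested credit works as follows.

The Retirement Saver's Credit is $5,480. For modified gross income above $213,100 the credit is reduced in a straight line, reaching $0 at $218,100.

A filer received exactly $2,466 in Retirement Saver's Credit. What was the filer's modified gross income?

$2,466 is 2,466/5,480 of the full $5,480, so 3,014/5,480 of the $5,000 range has been used: income = $213,100 + $5,000 × 3,014/5,480 = $215,850.

$215,850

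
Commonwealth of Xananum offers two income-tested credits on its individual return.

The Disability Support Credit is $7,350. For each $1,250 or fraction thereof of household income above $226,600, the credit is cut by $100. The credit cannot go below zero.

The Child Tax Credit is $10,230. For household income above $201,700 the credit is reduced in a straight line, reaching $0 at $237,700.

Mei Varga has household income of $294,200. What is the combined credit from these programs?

$1,850

Disability Support Credit: income exceeds $226,600 by $67,600, which is 55 full-or-partial $1,250 increments; reduction = 55 × $100 = $5,500, leaving $1,850.
Child Tax Credit: $294,200 is at or above $237,700, so the credit is $0.
Total: $1,850 + $0 = $1,850.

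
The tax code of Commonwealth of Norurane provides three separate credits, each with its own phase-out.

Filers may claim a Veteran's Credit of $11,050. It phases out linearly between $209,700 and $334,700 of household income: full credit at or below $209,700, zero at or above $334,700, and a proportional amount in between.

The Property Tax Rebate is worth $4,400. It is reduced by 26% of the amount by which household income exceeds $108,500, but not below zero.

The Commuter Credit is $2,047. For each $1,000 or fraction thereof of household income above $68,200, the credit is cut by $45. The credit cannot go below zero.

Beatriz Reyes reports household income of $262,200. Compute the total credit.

Veteran's Credit: $262,200 is $52,500 into a $125,000 phase-out range, leaving 72,500/125,000 of the credit: $11,050 × 72,500/125,000 = $6,409.
Property Tax Rebate: 26% of the $153,700 excess over $108,500 is $39,962 ≥ base, so the credit is $0.
Commuter Credit: income exceeds $68,200 by $194,000 → 194 increments × $45 = $8,730 ≥ base, so the credit is $0.
Total: $6,409 + $0 + $0 = $6,409.

$6,409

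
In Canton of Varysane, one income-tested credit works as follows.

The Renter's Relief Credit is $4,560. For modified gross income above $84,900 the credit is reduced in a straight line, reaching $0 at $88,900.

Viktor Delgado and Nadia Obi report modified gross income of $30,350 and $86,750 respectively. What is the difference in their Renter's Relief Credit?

Viktor ($30,350): Renter's Relief Credit: $30,350 is at or below the $84,900 threshold, so the full $4,560 applies.
Nadia ($86,750): Renter's Relief Credit: $86,750 is $1,850 into a $4,000 phase-out range, leaving 2,150/4,000 of the credit: $4,560 × 2,150/4,000 = $2,451.
Difference: |$4,560 − $2,451| = $2,109.

$2,109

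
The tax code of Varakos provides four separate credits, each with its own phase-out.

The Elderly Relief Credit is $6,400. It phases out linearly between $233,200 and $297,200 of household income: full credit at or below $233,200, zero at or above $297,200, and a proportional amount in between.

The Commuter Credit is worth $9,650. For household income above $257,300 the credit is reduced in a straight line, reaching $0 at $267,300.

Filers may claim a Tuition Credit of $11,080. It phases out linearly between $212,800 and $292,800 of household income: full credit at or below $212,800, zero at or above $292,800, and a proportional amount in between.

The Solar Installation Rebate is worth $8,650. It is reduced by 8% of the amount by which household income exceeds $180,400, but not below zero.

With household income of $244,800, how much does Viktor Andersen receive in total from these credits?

Elderly Relief Credit: $244,800 is $11,600 into a $64,000 phase-out range, leaving 52,400/64,000 of the credit: $6,400 × 52,400/64,000 = $5,240.
Commuter Credit: $244,800 is at or below the $257,300 threshold, so the full $9,650 applies.
Tuition Credit: $244,800 is $32,000 into a $80,000 phase-out range, leaving 48,000/80,000 of the credit: $11,080 × 48,000/80,000 = $6,648.
Solar Installation Rebate: 8% of the $64,400 excess over $180,400 is $5,152; credit = $8,650 − $5,152 = $3,498.
Total: $5,240 + $9,650 + $6,648 + $3,498 = $25,036.

$25,036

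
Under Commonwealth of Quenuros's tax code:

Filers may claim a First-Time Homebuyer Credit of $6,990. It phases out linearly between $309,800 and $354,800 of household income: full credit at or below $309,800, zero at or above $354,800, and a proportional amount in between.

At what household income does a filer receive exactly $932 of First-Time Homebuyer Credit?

$348,800

$932 is 932/6,990 of the full $6,990, so 6,058/6,990 of the $45,000 range has been used: income = $309,800 + $45,000 × 6,058/6,990 = $348,800.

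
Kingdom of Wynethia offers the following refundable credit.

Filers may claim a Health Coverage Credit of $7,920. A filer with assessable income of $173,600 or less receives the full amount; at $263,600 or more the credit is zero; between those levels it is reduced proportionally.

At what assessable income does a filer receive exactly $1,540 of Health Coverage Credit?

$246,100

$1,540 is 1,540/7,920 of the full $7,920, so 6,380/7,920 of the $90,000 range has been used: income = $173,600 + $90,000 × 6,380/7,920 = $246,100.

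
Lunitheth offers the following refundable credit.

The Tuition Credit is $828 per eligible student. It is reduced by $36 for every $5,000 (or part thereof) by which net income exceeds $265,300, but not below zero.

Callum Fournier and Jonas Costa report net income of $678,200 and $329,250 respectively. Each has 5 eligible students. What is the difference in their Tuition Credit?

$2,520

Callum ($678,200): Tuition Credit: base = 5 × $828 = $4,140. income exceeds $265,300 by $412,900, which is 83 full-or-partial $5,000 increments; reduction = 83 × $36 = $2,988, leaving $1,152.
Jonas ($329,250): Tuition Credit: base = 5 × $828 = $4,140. income exceeds $265,300 by $63,950, which is 13 full-or-partial $5,000 increments; reduction = 13 × $36 = $468, leaving $3,672.
Difference: |$1,152 − $3,672| = $2,520.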